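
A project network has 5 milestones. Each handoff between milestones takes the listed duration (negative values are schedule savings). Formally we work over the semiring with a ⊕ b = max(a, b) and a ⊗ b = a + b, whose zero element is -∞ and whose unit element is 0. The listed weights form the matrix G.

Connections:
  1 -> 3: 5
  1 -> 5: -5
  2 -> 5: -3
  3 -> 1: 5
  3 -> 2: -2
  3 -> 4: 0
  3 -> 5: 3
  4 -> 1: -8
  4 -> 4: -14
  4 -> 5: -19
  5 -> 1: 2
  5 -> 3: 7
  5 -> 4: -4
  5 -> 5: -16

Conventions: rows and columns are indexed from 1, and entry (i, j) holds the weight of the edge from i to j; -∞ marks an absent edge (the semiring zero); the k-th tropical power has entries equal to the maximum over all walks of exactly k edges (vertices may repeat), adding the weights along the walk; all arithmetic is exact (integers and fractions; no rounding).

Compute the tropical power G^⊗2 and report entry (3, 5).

G^⊗2:
  [10, 3, 2, 5, 8]
  [-1, -∞, 4, -7, -19]
  [5, -∞, 10, -1, 0]
  [-17, -∞, -3, -23, -13]
  [12, 5, 7, 7, 10]
Key observation: the optimum is the walk 3->1->5, with weight 5 + (-5) = 0.
Optimal value attained by: walk 3->1->5.
Answer: (G^⊗2)[3][5] = 0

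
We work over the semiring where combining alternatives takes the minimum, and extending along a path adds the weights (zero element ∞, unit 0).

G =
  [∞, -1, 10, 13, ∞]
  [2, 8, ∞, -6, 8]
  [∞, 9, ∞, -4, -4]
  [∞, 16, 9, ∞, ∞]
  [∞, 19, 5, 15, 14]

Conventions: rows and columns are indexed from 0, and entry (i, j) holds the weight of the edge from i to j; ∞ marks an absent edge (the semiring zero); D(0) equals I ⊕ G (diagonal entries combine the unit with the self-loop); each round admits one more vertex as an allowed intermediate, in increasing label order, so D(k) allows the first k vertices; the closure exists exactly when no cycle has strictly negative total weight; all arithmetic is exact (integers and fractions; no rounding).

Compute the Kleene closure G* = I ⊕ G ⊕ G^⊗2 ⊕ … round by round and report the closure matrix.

D(0):
  [0, -1, 10, 13, ∞]
  [2, 0, ∞, -6, 8]
  [∞, 9, 0, -4, -4]
  [∞, 16, 9, 0, ∞]
  [∞, 19, 5, 15, 0]
D(1):
  [0, -1, 10, 13, ∞]
  [2, 0, 12, -6, 8]
  [∞, 9, 0, -4, -4]
  [∞, 16, 9, 0, ∞]
  [∞, 19, 5, 15, 0]
D(2):
  [0, -1, 10, -7, 7]
  [2, 0, 12, -6, 8]
  [11, 9, 0, -4, -4]
  [18, 16, 9, 0, 24]
  [21, 19, 5, 13, 0]
D(3):
  [0, -1, 10, -7, 6]
  [2, 0, 12, -6, 8]
  [11, 9, 0, -4, -4]
  [18, 16, 9, 0, 5]
  [16, 14, 5, 1, 0]
D(4):
  [0, -1, 2, -7, -2]
  [2, 0, 3, -6, -1]
  [11, 9, 0, -4, -4]
  [18, 16, 9, 0, 5]
  [16, 14, 5, 1, 0]
D(5):
  [0, -1, 2, -7, -2]
  [2, 0, 3, -6, -1]
  [11, 9, 0, -4, -4]
  [18, 16, 9, 0, 5]
  [16, 14, 5, 1, 0]
Answer: G* = [[0, -1, 2, -7, -2], [2, 0, 3, -6, -1], [11, 9, 0, -4, -4], [18, 16, 9, 0, 5], [16, 14, 5, 1, 0]]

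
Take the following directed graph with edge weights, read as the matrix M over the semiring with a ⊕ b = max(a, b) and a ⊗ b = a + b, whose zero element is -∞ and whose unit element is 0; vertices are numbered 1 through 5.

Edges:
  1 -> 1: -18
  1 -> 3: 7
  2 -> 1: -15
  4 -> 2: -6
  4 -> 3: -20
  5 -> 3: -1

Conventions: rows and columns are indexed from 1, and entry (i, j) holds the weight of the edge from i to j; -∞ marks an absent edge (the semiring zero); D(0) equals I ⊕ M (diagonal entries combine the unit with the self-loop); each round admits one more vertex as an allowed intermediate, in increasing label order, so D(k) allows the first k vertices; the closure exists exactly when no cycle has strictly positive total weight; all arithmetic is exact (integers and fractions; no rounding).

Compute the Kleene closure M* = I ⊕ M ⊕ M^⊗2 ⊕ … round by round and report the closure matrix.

D(0):
  [0, -∞, 7, -∞, -∞]
  [-15, 0, -∞, -∞, -∞]
  [-∞, -∞, 0, -∞, -∞]
  [-∞, -6, -20, 0, -∞]
  [-∞, -∞, -1, -∞, 0]
D(1):
  [0, -∞, 7, -∞, -∞]
  [-15, 0, -8, -∞, -∞]
  [-∞, -∞, 0, -∞, -∞]
  [-∞, -6, -20, 0, -∞]
  [-∞, -∞, -1, -∞, 0]
D(2):
  [0, -∞, 7, -∞, -∞]
  [-15, 0, -8, -∞, -∞]
  [-∞, -∞, 0, -∞, -∞]
  [-21, -6, -14, 0, -∞]
  [-∞, -∞, -1, -∞, 0]
D(3):
  [0, -∞, 7, -∞, -∞]
  [-15, 0, -8, -∞, -∞]
  [-∞, -∞, 0, -∞, -∞]
  [-21, -6, -14, 0, -∞]
  [-∞, -∞, -1, -∞, 0]
D(4):
  [0, -∞, 7, -∞, -∞]
  [-15, 0, -8, -∞, -∞]
  [-∞, -∞, 0, -∞, -∞]
  [-21, -6, -14, 0, -∞]
  [-∞, -∞, -1, -∞, 0]
D(5):
  [0, -∞, 7, -∞, -∞]
  [-15, 0, -8, -∞, -∞]
  [-∞, -∞, 0, -∞, -∞]
  [-21, -6, -14, 0, -∞]
  [-∞, -∞, -1, -∞, 0]
Answer: M* = [[0, -∞, 7, -∞, -∞], [-15, 0, -8, -∞, -∞], [-∞, -∞, 0, -∞, -∞], [-21, -6, -14, 0, -∞], [-∞, -∞, -1, -∞, 0]]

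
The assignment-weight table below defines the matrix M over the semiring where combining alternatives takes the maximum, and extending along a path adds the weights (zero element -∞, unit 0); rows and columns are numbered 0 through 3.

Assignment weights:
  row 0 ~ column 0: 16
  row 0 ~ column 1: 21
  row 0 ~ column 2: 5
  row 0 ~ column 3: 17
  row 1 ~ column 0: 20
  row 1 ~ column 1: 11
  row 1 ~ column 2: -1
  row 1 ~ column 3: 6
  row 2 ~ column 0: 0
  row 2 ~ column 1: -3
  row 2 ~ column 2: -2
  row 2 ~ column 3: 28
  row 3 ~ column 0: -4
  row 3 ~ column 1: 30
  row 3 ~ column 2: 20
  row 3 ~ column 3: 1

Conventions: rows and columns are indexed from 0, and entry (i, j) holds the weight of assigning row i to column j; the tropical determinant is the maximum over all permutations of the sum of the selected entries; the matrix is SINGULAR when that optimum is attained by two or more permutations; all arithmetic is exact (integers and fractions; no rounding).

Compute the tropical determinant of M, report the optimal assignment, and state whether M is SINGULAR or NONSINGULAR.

σ = (0, 1, 2, 3): 16 + 11 + (-2) + 1 = 26
σ = (0, 1, 3, 2): 16 + 11 + 28 + 20 = 75
σ = (0, 2, 1, 3): 16 + (-1) + (-3) + 1 = 13
σ = (0, 2, 3, 1): 16 + (-1) + 28 + 30 = 73
σ = (0, 3, 1, 2): 16 + 6 + (-3) + 20 = 39
σ = (0, 3, 2, 1): 16 + 6 + (-2) + 30 = 50
σ = (1, 0, 2, 3): 21 + 20 + (-2) + 1 = 40
σ = (1, 0, 3, 2): 21 + 20 + 28 + 20 = 89
σ = (1, 2, 0, 3): 21 + (-1) + 0 + 1 = 21
σ = (1, 2, 3, 0): 21 + (-1) + 28 + (-4) = 44
σ = (1, 3, 0, 2): 21 + 6 + 0 + 20 = 47
σ = (1, 3, 2, 0): 21 + 6 + (-2) + (-4) = 21
σ = (2, 0, 1, 3): 5 + 20 + (-3) + 1 = 23
σ = (2, 0, 3, 1): 5 + 20 + 28 + 30 = 83
σ = (2, 1, 0, 3): 5 + 11 + 0 + 1 = 17
σ = (2, 1, 3, 0): 5 + 11 + 28 + (-4) = 40
σ = (2, 3, 0, 1): 5 + 6 + 0 + 30 = 41
σ = (2, 3, 1, 0): 5 + 6 + (-3) + (-4) = 4
σ = (3, 0, 1, 2): 17 + 20 + (-3) + 20 = 54
σ = (3, 0, 2, 1): 17 + 20 + (-2) + 30 = 65
σ = (3, 1, 0, 2): 17 + 11 + 0 + 20 = 48
σ = (3, 1, 2, 0): 17 + 11 + (-2) + (-4) = 22
σ = (3, 2, 0, 1): 17 + (-1) + 0 + 30 = 46
σ = (3, 2, 1, 0): 17 + (-1) + (-3) + (-4) = 9
Optimal value attained by: σ = (1, 0, 3, 2).
Answer: det⊕(M) = 89; verdict: NONSINGULAR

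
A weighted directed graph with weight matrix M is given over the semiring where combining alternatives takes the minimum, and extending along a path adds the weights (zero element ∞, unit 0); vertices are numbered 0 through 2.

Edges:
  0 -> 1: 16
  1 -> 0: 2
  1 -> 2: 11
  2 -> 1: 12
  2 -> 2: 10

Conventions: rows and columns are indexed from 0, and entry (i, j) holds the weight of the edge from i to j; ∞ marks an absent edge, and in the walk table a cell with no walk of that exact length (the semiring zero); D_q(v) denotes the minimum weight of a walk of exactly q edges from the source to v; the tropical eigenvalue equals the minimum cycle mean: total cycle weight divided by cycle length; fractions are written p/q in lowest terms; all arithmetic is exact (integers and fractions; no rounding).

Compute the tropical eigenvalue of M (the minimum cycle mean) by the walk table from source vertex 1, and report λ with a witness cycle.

q=0: [∞, 0, ∞]
q=1: [2, ∞, 11]
q=2: [∞, 18, 21]
q=3: [20, 33, 29]
Optimal cycle mean attained by: cycle 0->1->0, total 16 + 2, length 2.
Answer: λ = 9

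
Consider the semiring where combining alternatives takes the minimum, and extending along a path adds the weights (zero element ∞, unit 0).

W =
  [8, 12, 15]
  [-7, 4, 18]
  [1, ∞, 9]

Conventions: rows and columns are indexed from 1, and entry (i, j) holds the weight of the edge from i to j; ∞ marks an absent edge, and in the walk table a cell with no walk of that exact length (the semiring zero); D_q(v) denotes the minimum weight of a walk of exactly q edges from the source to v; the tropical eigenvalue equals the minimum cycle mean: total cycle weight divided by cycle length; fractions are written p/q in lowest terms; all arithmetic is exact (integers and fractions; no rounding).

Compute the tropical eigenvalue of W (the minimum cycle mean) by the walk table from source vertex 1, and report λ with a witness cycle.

q=0: [0, ∞, ∞]
q=1: [8, 12, 15]
q=2: [5, 16, 23]
q=3: [9, 17, 20]
Optimal cycle mean attained by: cycle 1->2->1, total 12 + (-7), length 2.
Answer: λ = 5/2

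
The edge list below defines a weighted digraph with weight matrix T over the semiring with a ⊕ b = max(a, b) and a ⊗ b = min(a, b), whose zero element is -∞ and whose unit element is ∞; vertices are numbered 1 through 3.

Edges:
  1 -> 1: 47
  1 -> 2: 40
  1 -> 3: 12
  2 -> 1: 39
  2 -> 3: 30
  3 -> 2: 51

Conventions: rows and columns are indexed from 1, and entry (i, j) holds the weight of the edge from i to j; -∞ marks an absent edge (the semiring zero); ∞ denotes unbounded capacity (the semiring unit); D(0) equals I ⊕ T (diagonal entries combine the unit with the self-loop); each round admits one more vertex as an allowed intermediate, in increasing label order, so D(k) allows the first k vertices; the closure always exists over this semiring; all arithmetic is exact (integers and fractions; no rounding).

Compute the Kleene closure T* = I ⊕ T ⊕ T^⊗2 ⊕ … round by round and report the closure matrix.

D(0):
  [∞, 40, 12]
  [39, ∞, 30]
  [-∞, 51, ∞]
D(1):
  [∞, 40, 12]
  [39, ∞, 30]
  [-∞, 51, ∞]
D(2):
  [∞, 40, 30]
  [39, ∞, 30]
  [39, 51, ∞]
D(3):
  [∞, 40, 30]
  [39, ∞, 30]
  [39, 51, ∞]
Answer: T* = [[∞, 40, 30], [39, ∞, 30], [39, 51, ∞]]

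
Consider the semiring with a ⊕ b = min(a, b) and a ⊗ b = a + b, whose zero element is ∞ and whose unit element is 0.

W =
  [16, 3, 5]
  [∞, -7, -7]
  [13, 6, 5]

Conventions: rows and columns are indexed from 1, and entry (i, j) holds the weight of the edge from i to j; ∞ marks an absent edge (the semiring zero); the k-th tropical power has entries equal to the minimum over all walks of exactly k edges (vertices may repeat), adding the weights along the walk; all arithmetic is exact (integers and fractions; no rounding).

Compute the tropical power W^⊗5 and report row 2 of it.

W^⊗2:
  [18, -4, -4]
  [6, -14, -14]
  [18, -1, -1]
W^⊗3:
  [9, -11, -11]
  [-1, -21, -21]
  [12, -8, -8]
W^⊗4:
  [2, -18, -18]
  [-8, -28, -28]
  [5, -15, -15]
W^⊗5:
  [-5, -25, -25]
  [-15, -35, -35]
  [-2, -22, -22]
Answer: row 2 of W^⊗5 = [-15, -35, -35]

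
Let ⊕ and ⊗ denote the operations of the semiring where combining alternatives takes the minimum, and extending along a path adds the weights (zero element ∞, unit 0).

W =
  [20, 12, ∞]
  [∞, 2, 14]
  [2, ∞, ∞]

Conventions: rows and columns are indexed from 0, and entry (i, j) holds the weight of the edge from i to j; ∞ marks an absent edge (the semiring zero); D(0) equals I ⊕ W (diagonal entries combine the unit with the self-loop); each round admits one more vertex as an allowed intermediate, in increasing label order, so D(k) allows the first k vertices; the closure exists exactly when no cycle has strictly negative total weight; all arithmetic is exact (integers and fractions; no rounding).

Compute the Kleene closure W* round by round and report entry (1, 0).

D(0):
  [0, 12, ∞]
  [∞, 0, 14]
  [2, ∞, 0]
D(1):
  [0, 12, ∞]
  [∞, 0, 14]
  [2, 14, 0]
D(2):
  [0, 12, 26]
  [∞, 0, 14]
  [2, 14, 0]
D(3):
  [0, 12, 26]
  [16, 0, 14]
  [2, 14, 0]
Answer: W*[1][0] = 16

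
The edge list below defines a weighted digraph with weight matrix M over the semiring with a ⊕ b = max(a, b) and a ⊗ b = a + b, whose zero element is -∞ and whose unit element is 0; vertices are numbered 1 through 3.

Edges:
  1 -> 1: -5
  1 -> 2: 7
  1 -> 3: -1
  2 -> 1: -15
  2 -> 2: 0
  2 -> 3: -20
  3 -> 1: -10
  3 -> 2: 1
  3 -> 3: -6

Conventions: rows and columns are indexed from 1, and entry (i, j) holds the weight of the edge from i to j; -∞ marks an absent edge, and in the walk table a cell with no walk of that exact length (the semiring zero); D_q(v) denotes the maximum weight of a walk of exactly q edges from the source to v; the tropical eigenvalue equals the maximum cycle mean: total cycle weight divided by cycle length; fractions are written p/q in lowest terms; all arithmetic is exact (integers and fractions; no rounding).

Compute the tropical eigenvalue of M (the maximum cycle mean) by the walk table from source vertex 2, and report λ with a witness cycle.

q=0: [-∞, 0, -∞]
q=1: [-15, 0, -20]
q=2: [-15, 0, -16]
q=3: [-15, 0, -16]
Optimal cycle mean attained by: cycle 2->2, total 0, length 1.
Answer: λ = 0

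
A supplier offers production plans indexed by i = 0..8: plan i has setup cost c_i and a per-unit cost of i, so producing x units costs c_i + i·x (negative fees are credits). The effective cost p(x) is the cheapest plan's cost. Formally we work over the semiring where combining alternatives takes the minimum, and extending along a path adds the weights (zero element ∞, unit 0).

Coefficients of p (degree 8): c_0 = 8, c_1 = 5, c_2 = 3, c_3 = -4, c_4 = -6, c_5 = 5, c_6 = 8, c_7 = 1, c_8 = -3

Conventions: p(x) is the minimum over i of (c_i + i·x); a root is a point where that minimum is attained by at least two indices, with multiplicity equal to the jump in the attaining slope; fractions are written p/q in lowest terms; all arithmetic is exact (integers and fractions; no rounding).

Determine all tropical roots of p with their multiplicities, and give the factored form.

hull edge (i=0, c=8) to (i=3, c=-4): slope -4, span 3
hull edge (i=3, c=-4) to (i=4, c=-6): slope -2, span 1
hull edge (i=4, c=-6) to (i=8, c=-3): slope 3/4, span 4
Factored form: p(x) = -3 ⊗ (x ⊕ (-3/4)) ⊗ (x ⊕ (-3/4)) ⊗ (x ⊕ (-3/4)) ⊗ (x ⊕ (-3/4)) ⊗ (x ⊕ 2) ⊗ (x ⊕ 4) ⊗ (x ⊕ 4) ⊗ (x ⊕ 4)
Answer: roots = -3/4 (mult 4), 2 (mult 1), 4 (mult 3)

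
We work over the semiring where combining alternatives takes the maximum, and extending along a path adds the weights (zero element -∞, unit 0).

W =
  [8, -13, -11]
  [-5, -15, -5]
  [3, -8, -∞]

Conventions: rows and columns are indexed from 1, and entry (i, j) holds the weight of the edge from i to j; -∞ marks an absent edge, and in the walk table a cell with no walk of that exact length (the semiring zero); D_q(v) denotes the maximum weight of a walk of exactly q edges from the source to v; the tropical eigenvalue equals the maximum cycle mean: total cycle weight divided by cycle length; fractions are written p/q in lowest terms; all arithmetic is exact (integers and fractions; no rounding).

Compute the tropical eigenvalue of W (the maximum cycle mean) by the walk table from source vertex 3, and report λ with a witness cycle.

q=0: [-∞, -∞, 0]
q=1: [3, -8, -∞]
q=2: [11, -10, -8]
q=3: [19, -2, 0]
Optimal cycle mean attained by: cycle 1->1, total 8, length 1.
Answer: λ = 8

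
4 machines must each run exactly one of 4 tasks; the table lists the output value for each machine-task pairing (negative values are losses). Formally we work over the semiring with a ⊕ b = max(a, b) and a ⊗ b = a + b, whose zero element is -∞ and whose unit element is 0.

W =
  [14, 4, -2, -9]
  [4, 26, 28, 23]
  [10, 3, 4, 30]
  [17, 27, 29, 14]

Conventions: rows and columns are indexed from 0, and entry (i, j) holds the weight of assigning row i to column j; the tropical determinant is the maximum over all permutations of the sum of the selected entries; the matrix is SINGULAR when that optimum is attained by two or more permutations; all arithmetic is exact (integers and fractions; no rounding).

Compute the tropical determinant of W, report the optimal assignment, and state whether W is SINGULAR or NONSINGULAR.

σ = (0, 1, 2, 3): 14 + 26 + 4 + 14 = 58
σ = (0, 1, 3, 2): 14 + 26 + 30 + 29 = 99
σ = (0, 2, 1, 3): 14 + 28 + 3 + 14 = 59
σ = (0, 2, 3, 1): 14 + 28 + 30 + 27 = 99
σ = (0, 3, 1, 2): 14 + 23 + 3 + 29 = 69
σ = (0, 3, 2, 1): 14 + 23 + 4 + 27 = 68
σ = (1, 0, 2, 3): 4 + 4 + 4 + 14 = 26
σ = (1, 0, 3, 2): 4 + 4 + 30 + 29 = 67
σ = (1, 2, 0, 3): 4 + 28 + 10 + 14 = 56
σ = (1, 2, 3, 0): 4 + 28 + 30 + 17 = 79
σ = (1, 3, 0, 2): 4 + 23 + 10 + 29 = 66
σ = (1, 3, 2, 0): 4 + 23 + 4 + 17 = 48
σ = (2, 0, 1, 3): (-2) + 4 + 3 + 14 = 19
σ = (2, 0, 3, 1): (-2) + 4 + 30 + 27 = 59
σ = (2, 1, 0, 3): (-2) + 26 + 10 + 14 = 48
σ = (2, 1, 3, 0): (-2) + 26 + 30 + 17 = 71
σ = (2, 3, 0, 1): (-2) + 23 + 10 + 27 = 58
σ = (2, 3, 1, 0): (-2) + 23 + 3 + 17 = 41
σ = (3, 0, 1, 2): (-9) + 4 + 3 + 29 = 27
σ = (3, 0, 2, 1): (-9) + 4 + 4 + 27 = 26
σ = (3, 1, 0, 2): (-9) + 26 + 10 + 29 = 56
σ = (3, 1, 2, 0): (-9) + 26 + 4 + 17 = 38
σ = (3, 2, 0, 1): (-9) + 28 + 10 + 27 = 56
σ = (3, 2, 1, 0): (-9) + 28 + 3 + 17 = 39
Optimal value attained by: σ = (0, 1, 3, 2).
Answer: det⊕(W) = 99; verdict: SINGULAR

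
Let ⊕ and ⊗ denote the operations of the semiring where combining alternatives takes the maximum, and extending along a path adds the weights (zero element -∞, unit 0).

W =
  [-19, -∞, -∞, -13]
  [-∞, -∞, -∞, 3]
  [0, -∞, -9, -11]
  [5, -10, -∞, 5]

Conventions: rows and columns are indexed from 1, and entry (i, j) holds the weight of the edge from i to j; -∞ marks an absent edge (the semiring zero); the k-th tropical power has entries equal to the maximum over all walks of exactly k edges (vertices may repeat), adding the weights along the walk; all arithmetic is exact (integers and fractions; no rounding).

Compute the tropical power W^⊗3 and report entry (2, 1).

W^⊗2:
  [-8, -23, -∞, -8]
  [8, -7, -∞, 8]
  [-6, -21, -18, -6]
  [10, -5, -∞, 10]
W^⊗3:
  [-3, -18, -∞, -3]
  [13, -2, -∞, 13]
  [-1, -16, -27, -1]
  [15, 0, -∞, 15]
Key observation: the optimum is the walk 2->4->4->1, with weight 3 + 5 + 5 = 13.
Optimal value attained by: walk 2->4->4->1.
Answer: (W^⊗3)[2][1] = 13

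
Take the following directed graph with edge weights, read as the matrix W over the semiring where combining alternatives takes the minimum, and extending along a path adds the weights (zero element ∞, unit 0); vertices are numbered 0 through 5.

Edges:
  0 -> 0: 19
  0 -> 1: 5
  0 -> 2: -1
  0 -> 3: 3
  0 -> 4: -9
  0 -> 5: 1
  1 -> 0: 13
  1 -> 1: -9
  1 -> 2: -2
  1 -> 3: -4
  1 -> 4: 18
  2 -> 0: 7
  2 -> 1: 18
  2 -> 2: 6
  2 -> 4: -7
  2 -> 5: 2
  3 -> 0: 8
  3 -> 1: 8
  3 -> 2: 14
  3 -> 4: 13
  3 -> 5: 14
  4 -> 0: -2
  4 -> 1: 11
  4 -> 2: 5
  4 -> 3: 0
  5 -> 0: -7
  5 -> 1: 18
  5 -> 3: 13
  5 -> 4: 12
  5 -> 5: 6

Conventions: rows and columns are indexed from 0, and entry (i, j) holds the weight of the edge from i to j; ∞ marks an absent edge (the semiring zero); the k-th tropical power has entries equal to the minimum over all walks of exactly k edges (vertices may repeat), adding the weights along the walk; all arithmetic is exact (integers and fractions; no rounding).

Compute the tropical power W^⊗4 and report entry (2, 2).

W^⊗2:
  [-11, -4, -4, -9, -8, 1]
  [4, -18, -11, -13, -9, 0]
  [-9, 4, -2, -7, -2, 8]
  [7, -1, 6, 4, -1, 9]
  [8, 2, -3, 1, -11, -1]
  [-1, -2, -8, -4, -16, -6]
W^⊗3:
  [-10, -13, -12, -8, -20, -10]
  [-11, -27, -20, -22, -18, -9]
  [-4, -5, -10, -6, -18, -8]
  [-3, -10, -3, -5, -2, 8]
  [-13, -7, -6, -11, -10, -1]
  [-18, -11, -11, -16, -15, -6]
W^⊗4:
  [-22, -22, -15, -20, -19, -10]
  [-20, -36, -29, -31, -27, -18]
  [-20, -14, -13, -18, -17, -8]
  [-4, -19, -12, -14, -12, -2]
  [-12, -16, -14, -11, -22, -12]
  [-17, -20, -19, -15, -27, -17]
Key observation: the optimum is the walk 2->4->0->4->2, with weight (-7) + (-2) + (-9) + 5 = -13.
Optimal value attained by: walk 2->4->0->4->2.
Answer: (W^⊗4)[2][2] = -13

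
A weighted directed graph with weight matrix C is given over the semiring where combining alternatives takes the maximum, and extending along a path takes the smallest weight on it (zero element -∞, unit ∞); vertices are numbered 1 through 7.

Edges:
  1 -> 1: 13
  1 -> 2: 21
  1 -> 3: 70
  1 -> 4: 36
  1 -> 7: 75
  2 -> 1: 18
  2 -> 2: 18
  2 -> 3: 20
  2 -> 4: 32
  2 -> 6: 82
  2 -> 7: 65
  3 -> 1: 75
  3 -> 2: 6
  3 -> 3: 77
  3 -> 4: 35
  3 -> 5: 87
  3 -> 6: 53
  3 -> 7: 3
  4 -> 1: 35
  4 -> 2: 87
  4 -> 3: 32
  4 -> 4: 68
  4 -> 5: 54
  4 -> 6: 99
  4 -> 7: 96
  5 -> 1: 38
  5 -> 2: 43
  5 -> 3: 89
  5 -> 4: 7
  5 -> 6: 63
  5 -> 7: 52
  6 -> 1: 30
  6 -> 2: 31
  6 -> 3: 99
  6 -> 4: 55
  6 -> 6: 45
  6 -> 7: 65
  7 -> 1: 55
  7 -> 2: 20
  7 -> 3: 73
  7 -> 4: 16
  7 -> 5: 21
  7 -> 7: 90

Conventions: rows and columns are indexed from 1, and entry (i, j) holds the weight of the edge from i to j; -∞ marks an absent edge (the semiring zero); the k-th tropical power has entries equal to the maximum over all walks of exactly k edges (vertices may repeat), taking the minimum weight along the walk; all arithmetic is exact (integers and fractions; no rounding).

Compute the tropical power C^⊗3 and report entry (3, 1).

C^⊗2:
  [70, 36, 73, 36, 70, 53, 75]
  [55, 32, 82, 55, 32, 45, 65]
  [75, 43, 87, 53, 77, 63, 75]
  [55, 68, 99, 68, 54, 82, 90]
  [75, 31, 77, 55, 87, 53, 63]
  [75, 55, 77, 55, 87, 55, 65]
  [73, 21, 73, 36, 73, 53, 90]
C^⊗3:
  [73, 43, 73, 53, 73, 63, 75]
  [75, 55, 77, 55, 82, 55, 65]
  [75, 53, 77, 55, 87, 63, 75]
  [75, 68, 82, 68, 87, 68, 90]
  [75, 55, 87, 55, 77, 63, 75]
  [75, 55, 87, 55, 77, 63, 75]
  [73, 43, 73, 53, 73, 63, 90]
Key observation: the optimum is the walk 3->3->3->1, with weight 77 min 77 min 75 = 75.
Optimal value attained by: walk 3->3->3->1.
Answer: (C^⊗3)[3][1] = 75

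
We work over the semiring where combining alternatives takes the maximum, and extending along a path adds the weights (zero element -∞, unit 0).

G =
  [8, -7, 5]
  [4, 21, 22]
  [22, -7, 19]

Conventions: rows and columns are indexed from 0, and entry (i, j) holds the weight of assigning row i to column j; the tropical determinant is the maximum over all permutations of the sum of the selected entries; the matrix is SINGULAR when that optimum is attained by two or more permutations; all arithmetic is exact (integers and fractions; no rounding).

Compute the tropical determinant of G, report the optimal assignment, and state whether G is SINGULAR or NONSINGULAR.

σ = (0, 1, 2): 8 + 21 + 19 = 48
σ = (0, 2, 1): 8 + 22 + (-7) = 23
σ = (1, 0, 2): (-7) + 4 + 19 = 16
σ = (1, 2, 0): (-7) + 22 + 22 = 37
σ = (2, 0, 1): 5 + 4 + (-7) = 2
σ = (2, 1, 0): 5 + 21 + 22 = 48
Optimal value attained by: σ = (0, 1, 2).
Answer: det⊕(G) = 48; verdict: SINGULAR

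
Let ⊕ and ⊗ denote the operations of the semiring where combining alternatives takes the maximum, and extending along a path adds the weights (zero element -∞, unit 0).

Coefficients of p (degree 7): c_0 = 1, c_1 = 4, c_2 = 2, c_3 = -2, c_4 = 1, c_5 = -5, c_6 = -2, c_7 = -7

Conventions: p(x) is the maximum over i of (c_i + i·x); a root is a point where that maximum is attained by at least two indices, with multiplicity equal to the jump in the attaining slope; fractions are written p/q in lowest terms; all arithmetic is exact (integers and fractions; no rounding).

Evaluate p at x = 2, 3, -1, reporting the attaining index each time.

p(2) = max(1+0·2=1, 4+1·2=6, 2+2·2=6, -2+3·2=4, 1+4·2=9, -5+5·2=5, -2+6·2=10, -7+7·2=7) = 10 (attained by i=6)
p(3) = max(1+0·3=1, 4+1·3=7, 2+2·3=8, -2+3·3=7, 1+4·3=13, -5+5·3=10, -2+6·3=16, -7+7·3=14) = 16 (attained by i=6)
p(-1) = max(1+0·(-1)=1, 4+1·(-1)=3, 2+2·(-1)=0, -2+3·(-1)=-5, 1+4·(-1)=-3, -5+5·(-1)=-10, -2+6·(-1)=-8, -7+7·(-1)=-14) = 3 (attained by i=1)
Answer: p(2) = 10; p(3) = 16; p(-1) = 3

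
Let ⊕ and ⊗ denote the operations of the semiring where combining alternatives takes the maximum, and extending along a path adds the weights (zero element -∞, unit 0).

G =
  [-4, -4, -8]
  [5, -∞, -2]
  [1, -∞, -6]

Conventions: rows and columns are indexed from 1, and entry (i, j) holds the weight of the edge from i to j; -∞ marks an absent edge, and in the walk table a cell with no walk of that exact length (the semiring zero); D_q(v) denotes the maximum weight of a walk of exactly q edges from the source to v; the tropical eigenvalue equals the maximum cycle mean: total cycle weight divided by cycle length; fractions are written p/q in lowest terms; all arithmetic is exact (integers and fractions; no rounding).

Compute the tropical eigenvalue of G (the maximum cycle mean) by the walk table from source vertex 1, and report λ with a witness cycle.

q=0: [0, -∞, -∞]
q=1: [-4, -4, -8]
q=2: [1, -8, -6]
q=3: [-3, -3, -7]
Optimal cycle mean attained by: cycle 1->2->1, total (-4) + 5, length 2.
Answer: λ = 1/2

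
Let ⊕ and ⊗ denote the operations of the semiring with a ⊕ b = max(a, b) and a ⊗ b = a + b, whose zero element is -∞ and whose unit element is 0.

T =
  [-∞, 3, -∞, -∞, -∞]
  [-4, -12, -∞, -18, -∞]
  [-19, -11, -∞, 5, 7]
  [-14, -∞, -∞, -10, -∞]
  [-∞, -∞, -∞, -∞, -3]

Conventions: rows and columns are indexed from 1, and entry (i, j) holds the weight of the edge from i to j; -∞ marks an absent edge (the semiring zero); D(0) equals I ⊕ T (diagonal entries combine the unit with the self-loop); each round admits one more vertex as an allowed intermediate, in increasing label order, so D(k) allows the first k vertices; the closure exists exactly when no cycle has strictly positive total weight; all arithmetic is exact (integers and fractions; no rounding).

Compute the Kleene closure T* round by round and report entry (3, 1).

D(0):
  [0, 3, -∞, -∞, -∞]
  [-4, 0, -∞, -18, -∞]
  [-19, -11, 0, 5, 7]
  [-14, -∞, -∞, 0, -∞]
  [-∞, -∞, -∞, -∞, 0]
D(1):
  [0, 3, -∞, -∞, -∞]
  [-4, 0, -∞, -18, -∞]
  [-19, -11, 0, 5, 7]
  [-14, -11, -∞, 0, -∞]
  [-∞, -∞, -∞, -∞, 0]
D(2):
  [0, 3, -∞, -15, -∞]
  [-4, 0, -∞, -18, -∞]
  [-15, -11, 0, 5, 7]
  [-14, -11, -∞, 0, -∞]
  [-∞, -∞, -∞, -∞, 0]
D(3):
  [0, 3, -∞, -15, -∞]
  [-4, 0, -∞, -18, -∞]
  [-15, -11, 0, 5, 7]
  [-14, -11, -∞, 0, -∞]
  [-∞, -∞, -∞, -∞, 0]
D(4):
  [0, 3, -∞, -15, -∞]
  [-4, 0, -∞, -18, -∞]
  [-9, -6, 0, 5, 7]
  [-14, -11, -∞, 0, -∞]
  [-∞, -∞, -∞, -∞, 0]
D(5):
  [0, 3, -∞, -15, -∞]
  [-4, 0, -∞, -18, -∞]
  [-9, -6, 0, 5, 7]
  [-14, -11, -∞, 0, -∞]
  [-∞, -∞, -∞, -∞, 0]
Answer: T*[3][1] = -9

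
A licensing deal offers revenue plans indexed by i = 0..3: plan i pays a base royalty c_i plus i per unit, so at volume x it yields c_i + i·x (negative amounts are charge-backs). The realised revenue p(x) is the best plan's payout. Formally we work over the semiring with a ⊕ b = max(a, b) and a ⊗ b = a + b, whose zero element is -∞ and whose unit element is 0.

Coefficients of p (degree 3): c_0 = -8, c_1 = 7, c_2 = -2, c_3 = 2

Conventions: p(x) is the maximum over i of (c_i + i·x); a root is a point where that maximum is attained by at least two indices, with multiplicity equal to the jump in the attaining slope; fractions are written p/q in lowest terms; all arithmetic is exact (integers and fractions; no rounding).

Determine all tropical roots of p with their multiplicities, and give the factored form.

hull edge (i=0, c=-8) to (i=1, c=7): slope 15, span 1
hull edge (i=1, c=7) to (i=3, c=2): slope -5/2, span 2
Factored form: p(x) = 2 ⊗ (x ⊕ (-15)) ⊗ (x ⊕ 5/2) ⊗ (x ⊕ 5/2)
Answer: roots = -15 (mult 1), 5/2 (mult 2)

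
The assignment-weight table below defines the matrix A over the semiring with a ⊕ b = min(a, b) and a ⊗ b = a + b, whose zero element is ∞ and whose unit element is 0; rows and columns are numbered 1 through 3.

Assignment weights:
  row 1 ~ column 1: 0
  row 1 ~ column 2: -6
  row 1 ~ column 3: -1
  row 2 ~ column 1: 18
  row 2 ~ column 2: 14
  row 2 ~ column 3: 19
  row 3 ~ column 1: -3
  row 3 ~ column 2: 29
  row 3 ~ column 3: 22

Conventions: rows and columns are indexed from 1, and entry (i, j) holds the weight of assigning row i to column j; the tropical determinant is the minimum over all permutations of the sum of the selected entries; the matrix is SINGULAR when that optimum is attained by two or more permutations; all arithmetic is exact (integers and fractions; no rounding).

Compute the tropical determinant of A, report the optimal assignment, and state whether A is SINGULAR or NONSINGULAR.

σ = (1, 2, 3): 0 + 14 + 22 = 36
σ = (1, 3, 2): 0 + 19 + 29 = 48
σ = (2, 1, 3): (-6) + 18 + 22 = 34
σ = (2, 3, 1): (-6) + 19 + (-3) = 10
σ = (3, 1, 2): (-1) + 18 + 29 = 46
σ = (3, 2, 1): (-1) + 14 + (-3) = 10
Optimal value attained by: σ = (2, 3, 1).
Answer: det⊕(A) = 10; verdict: SINGULAR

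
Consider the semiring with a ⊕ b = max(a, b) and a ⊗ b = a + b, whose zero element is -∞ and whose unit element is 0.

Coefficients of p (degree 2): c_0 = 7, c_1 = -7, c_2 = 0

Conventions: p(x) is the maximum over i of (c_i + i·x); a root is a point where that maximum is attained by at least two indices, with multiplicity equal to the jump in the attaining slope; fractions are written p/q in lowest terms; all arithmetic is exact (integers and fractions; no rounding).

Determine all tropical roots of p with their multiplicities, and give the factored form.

hull edge (i=0, c=7) to (i=2, c=0): slope -7/2, span 2
Factored form: p(x) = 0 ⊗ (x ⊕ 7/2) ⊗ (x ⊕ 7/2)
Answer: roots = 7/2 (mult 2)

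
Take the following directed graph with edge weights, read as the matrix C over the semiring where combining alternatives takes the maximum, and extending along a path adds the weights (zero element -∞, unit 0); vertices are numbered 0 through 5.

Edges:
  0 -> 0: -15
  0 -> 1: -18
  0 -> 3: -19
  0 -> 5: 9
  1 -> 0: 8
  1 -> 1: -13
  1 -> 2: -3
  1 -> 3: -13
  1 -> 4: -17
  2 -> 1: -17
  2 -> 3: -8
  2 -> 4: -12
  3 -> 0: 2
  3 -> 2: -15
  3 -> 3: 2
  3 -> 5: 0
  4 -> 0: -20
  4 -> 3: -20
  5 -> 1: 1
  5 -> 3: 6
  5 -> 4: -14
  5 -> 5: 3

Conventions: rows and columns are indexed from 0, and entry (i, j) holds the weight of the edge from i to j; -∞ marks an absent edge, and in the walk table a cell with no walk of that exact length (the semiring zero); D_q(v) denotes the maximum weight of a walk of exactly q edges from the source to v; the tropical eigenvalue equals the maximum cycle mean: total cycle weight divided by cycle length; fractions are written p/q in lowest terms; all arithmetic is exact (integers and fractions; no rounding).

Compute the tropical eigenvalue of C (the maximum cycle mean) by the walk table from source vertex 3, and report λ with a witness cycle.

q=0: [-∞, -∞, -∞, 0, -∞, -∞]
q=1: [2, -∞, -15, 2, -∞, 0]
q=2: [4, 1, -13, 6, -14, 11]
q=3: [9, 12, -2, 17, -3, 14]
q=4: [20, 15, 9, 20, 0, 18]
q=5: [23, 19, 12, 24, 4, 29]
q=6: [27, 30, 16, 35, 15, 32]
Optimal cycle mean attained by: cycle 0->5->1->0, total 9 + 1 + 8, length 3.
Answer: λ = 6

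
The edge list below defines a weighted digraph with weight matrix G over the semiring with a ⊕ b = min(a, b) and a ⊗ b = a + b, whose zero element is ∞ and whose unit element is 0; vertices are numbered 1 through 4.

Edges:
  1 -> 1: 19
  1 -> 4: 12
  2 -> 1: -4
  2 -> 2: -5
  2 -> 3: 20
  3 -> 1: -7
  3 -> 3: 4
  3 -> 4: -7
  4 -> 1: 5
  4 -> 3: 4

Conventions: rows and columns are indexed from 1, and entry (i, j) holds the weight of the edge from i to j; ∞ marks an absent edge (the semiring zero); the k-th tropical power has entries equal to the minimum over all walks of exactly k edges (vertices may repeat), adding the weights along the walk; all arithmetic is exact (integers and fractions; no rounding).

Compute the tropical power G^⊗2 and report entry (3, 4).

G^⊗2:
  [17, ∞, 16, 31]
  [-9, -10, 15, 8]
  [-3, ∞, -3, -3]
  [-3, ∞, 8, -3]
Key observation: the optimum is the walk 3->3->4, with weight 4 + (-7) = -3.
Optimal value attained by: walk 3->3->4.
Answer: (G^⊗2)[3][4] = -3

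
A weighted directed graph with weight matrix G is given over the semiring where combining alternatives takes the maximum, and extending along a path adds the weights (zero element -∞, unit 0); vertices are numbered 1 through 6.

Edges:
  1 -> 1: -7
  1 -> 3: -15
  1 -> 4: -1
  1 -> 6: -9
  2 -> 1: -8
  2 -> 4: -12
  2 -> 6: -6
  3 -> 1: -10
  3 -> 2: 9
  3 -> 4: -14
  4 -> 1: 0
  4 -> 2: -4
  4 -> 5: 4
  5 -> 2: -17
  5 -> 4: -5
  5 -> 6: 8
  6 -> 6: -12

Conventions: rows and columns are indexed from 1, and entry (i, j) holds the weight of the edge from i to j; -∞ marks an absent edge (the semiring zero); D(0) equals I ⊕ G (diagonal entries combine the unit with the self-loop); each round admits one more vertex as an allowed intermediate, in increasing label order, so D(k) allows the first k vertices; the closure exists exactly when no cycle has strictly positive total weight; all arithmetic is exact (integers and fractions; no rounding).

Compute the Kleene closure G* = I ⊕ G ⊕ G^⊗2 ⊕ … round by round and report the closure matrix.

D(0):
  [0, -∞, -15, -1, -∞, -9]
  [-8, 0, -∞, -12, -∞, -6]
  [-10, 9, 0, -14, -∞, -∞]
  [0, -4, -∞, 0, 4, -∞]
  [-∞, -17, -∞, -5, 0, 8]
  [-∞, -∞, -∞, -∞, -∞, 0]
D(1):
  [0, -∞, -15, -1, -∞, -9]
  [-8, 0, -23, -9, -∞, -6]
  [-10, 9, 0, -11, -∞, -19]
  [0, -4, -15, 0, 4, -9]
  [-∞, -17, -∞, -5, 0, 8]
  [-∞, -∞, -∞, -∞, -∞, 0]
D(2):
  [0, -∞, -15, -1, -∞, -9]
  [-8, 0, -23, -9, -∞, -6]
  [1, 9, 0, 0, -∞, 3]
  [0, -4, -15, 0, 4, -9]
  [-25, -17, -40, -5, 0, 8]
  [-∞, -∞, -∞, -∞, -∞, 0]
D(3):
  [0, -6, -15, -1, -∞, -9]
  [-8, 0, -23, -9, -∞, -6]
  [1, 9, 0, 0, -∞, 3]
  [0, -4, -15, 0, 4, -9]
  [-25, -17, -40, -5, 0, 8]
  [-∞, -∞, -∞, -∞, -∞, 0]
D(4):
  [0, -5, -15, -1, 3, -9]
  [-8, 0, -23, -9, -5, -6]
  [1, 9, 0, 0, 4, 3]
  [0, -4, -15, 0, 4, -9]
  [-5, -9, -20, -5, 0, 8]
  [-∞, -∞, -∞, -∞, -∞, 0]
D(5):
  [0, -5, -15, -1, 3, 11]
  [-8, 0, -23, -9, -5, 3]
  [1, 9, 0, 0, 4, 12]
  [0, -4, -15, 0, 4, 12]
  [-5, -9, -20, -5, 0, 8]
  [-∞, -∞, -∞, -∞, -∞, 0]
D(6):
  [0, -5, -15, -1, 3, 11]
  [-8, 0, -23, -9, -5, 3]
  [1, 9, 0, 0, 4, 12]
  [0, -4, -15, 0, 4, 12]
  [-5, -9, -20, -5, 0, 8]
  [-∞, -∞, -∞, -∞, -∞, 0]
Answer: G* = [[0, -5, -15, -1, 3, 11], [-8, 0, -23, -9, -5, 3], [1, 9, 0, 0, 4, 12], [0, -4, -15, 0, 4, 12], [-5, -9, -20, -5, 0, 8], [-∞, -∞, -∞, -∞, -∞, 0]]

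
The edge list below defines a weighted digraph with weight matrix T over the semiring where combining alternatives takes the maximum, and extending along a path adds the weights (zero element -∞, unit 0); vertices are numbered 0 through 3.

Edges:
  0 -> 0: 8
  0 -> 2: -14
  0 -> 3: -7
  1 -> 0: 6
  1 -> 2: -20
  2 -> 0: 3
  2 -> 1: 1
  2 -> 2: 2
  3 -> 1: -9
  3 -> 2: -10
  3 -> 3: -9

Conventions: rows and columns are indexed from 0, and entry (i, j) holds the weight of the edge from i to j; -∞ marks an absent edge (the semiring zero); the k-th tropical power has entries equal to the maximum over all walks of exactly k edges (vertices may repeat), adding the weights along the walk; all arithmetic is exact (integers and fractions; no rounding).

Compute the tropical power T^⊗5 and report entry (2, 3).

T^⊗2:
  [16, -13, -6, 1]
  [14, -19, -8, -1]
  [11, 3, 4, -4]
  [-3, -9, -8, -18]
T^⊗3:
  [24, -5, 2, 9]
  [22, -7, 0, 7]
  [19, 5, 6, 4]
  [5, -7, -6, -10]
T^⊗4:
  [32, 3, 10, 17]
  [30, 1, 8, 15]
  [27, 7, 8, 12]
  [13, -5, -4, -2]
T^⊗5:
  [40, 11, 18, 25]
  [38, 9, 16, 23]
  [35, 9, 13, 20]
  [21, -3, -1, 6]
Key observation: the optimum is the walk 2->0->0->0->0->3, with weight 3 + 8 + 8 + 8 + (-7) = 20.
Optimal value attained by: walk 2->0->0->0->0->3.
Answer: (T^⊗5)[2][3] = 20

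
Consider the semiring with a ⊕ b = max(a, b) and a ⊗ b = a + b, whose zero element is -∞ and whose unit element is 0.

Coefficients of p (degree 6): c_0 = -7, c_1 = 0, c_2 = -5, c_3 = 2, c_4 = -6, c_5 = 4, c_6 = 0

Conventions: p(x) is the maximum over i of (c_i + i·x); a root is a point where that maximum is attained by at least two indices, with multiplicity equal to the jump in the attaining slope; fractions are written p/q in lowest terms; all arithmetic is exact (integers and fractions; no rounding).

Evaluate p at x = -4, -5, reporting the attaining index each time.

p(-4) = max(-7+0·(-4)=-7, 0+1·(-4)=-4, -5+2·(-4)=-13, 2+3·(-4)=-10, -6+4·(-4)=-22, 4+5·(-4)=-16, 0+6·(-4)=-24) = -4 (attained by i=1)
p(-5) = max(-7+0·(-5)=-7, 0+1·(-5)=-5, -5+2·(-5)=-15, 2+3·(-5)=-13, -6+4·(-5)=-26, 4+5·(-5)=-21, 0+6·(-5)=-30) = -5 (attained by i=1)
Answer: p(-4) = -4; p(-5) = -5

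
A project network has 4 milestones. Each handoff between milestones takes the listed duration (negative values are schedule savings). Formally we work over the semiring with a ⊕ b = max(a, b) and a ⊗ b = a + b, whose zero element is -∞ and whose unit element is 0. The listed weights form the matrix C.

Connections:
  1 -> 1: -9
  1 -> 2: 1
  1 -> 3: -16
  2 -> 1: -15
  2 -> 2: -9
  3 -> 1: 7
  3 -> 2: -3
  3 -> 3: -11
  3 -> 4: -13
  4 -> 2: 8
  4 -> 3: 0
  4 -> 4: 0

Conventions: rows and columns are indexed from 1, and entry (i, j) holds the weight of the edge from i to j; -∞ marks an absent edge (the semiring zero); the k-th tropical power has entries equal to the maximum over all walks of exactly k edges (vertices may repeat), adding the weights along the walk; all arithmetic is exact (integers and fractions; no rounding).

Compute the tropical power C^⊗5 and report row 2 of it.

C^⊗2:
  [-9, -8, -25, -29]
  [-24, -14, -31, -∞]
  [-2, 8, -9, -13]
  [7, 8, 0, 0]
C^⊗3:
  [-18, -8, -25, -29]
  [-24, -23, -40, -44]
  [-2, -1, -13, -13]
  [7, 8, 0, 0]
C^⊗4:
  [-18, -17, -29, -29]
  [-33, -23, -40, -44]
  [-6, -1, -13, -13]
  [7, 8, 0, 0]
C^⊗5:
  [-22, -17, -29, -29]
  [-33, -32, -44, -44]
  [-6, -5, -13, -13]
  [7, 8, 0, 0]
Answer: row 2 of C^⊗5 = [-33, -32, -44, -44]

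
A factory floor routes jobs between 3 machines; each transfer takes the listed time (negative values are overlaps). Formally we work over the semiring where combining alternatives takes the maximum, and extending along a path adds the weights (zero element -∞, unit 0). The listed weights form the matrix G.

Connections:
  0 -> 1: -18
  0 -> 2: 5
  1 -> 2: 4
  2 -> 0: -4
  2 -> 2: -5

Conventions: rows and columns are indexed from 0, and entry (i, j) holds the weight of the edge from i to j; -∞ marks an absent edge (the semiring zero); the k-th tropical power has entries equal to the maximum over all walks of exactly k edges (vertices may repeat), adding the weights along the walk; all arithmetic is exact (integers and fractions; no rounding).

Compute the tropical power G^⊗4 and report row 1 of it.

G^⊗2:
  [1, -∞, 0]
  [0, -∞, -1]
  [-9, -22, 1]
G^⊗3:
  [-4, -17, 6]
  [-5, -18, 5]
  [-3, -27, -4]
G^⊗4:
  [2, -22, 1]
  [1, -23, 0]
  [-8, -21, 2]
Answer: row 1 of G^⊗4 = [1, -23, 0]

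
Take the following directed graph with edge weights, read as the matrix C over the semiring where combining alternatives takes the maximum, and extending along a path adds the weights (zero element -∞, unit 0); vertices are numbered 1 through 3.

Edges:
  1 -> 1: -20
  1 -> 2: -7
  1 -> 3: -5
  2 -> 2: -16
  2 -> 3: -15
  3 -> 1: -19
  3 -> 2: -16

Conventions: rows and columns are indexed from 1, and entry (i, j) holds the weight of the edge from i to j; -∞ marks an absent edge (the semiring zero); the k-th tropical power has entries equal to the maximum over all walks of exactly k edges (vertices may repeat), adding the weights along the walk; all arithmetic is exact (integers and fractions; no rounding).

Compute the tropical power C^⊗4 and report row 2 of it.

C^⊗2:
  [-24, -21, -22]
  [-34, -31, -31]
  [-39, -26, -24]
C^⊗3:
  [-41, -31, -29]
  [-50, -41, -39]
  [-43, -40, -41]
C^⊗4:
  [-48, -45, -46]
  [-58, -55, -55]
  [-60, -50, -48]
Answer: row 2 of C^⊗4 = [-58, -55, -55]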